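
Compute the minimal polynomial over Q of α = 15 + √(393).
m_α(x) = x^2 - 30x - 168

From α - 15 = √(393), squaring gives (α - 15)^2 = 393, i.e. α^2 - 30α + 225 = 393, so α^2 - 30α - 168 = 0. The discriminant of x^2 - 30x - 168 is (-30)^2 - 4·(-168) = 900 + 672 = 1572, and 4·(393) is not a perfect square in Q since 393 is squarefree and ≠ 1. Hence x^2 - 30x - 168 is irreducible over Q and is the minimal polynomial of α.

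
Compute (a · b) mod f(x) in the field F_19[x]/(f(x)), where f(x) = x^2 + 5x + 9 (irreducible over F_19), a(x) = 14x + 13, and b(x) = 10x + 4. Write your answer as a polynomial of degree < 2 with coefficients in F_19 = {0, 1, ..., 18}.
a · b ≡ 18x + 8 (mod f(x))

Multiply in F_19[x]: a(x)·b(x) = (14x + 13)·(10x + 4) = 7x^2 + 15x + 14. This has degree ≥ 2, so divide by f(x) over F_19: 7x^2 + 15x + 14 = (7)·(x^2 + 5x + 9) + (18x + 8). Hence a·b ≡ 18x + 8 (mod f). (F_19[x]/(f) is a field with 19^2 = 361 elements since f is irreducible of degree 2.)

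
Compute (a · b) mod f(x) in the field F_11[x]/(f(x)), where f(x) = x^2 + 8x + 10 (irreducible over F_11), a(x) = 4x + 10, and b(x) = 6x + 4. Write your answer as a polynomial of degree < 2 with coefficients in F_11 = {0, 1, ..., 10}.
a · b ≡ 5x + 9 (mod f(x))

Multiply in F_11[x]: a(x)·b(x) = (4x + 10)·(6x + 4) = 2x^2 + 10x + 7. This has degree ≥ 2, so divide by f(x) over F_11: 2x^2 + 10x + 7 = (2)·(x^2 + 8x + 10) + (5x + 9). Hence a·b ≡ 5x + 9 (mod f). (F_11[x]/(f) is a field with 11^2 = 121 elements since f is irreducible of degree 2.)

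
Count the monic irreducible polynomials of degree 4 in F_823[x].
There are 114693474228 monic irreducible polynomials of degree 4 over F_823

Each element of F_{823^4} that lies in no proper subfield is a root of exactly one monic irreducible of degree 4 over F_823, and each such polynomial has 4 distinct roots in F_{823^4}. By Möbius inversion the count is N_823(4) = (1/4) Σ_{d|4} μ(4/d) · 823^d = (1/4)(μ(4)·823^1 + μ(2)·823^2 + μ(1)·823^4) = 458773896912/4 = 114693474228.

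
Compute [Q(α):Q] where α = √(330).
[Q(α):Q] = 2

[Q(α):Q] equals the degree of the minimal polynomial of α. Here α^2 = 330 and x^2 - 330 is irreducible (d = 330 is squarefree, ≠ 1, hence not a square), so deg(m_α) = 2. Thus [Q(α):Q] = 2.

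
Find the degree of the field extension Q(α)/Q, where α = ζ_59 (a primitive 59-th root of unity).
[Q(α):Q] = 58

The minimal polynomial of ζ_59 over Q is the 59-th cyclotomic polynomial Φ_59(x), which is irreducible over Q and has degree φ(59) = 58. Hence [Q(α):Q] = φ(59) = 58.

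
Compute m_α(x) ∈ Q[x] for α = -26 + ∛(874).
m_α(x) = x^3 + 78x^2 + 2028x + 16702

Set β = α + 26 = ∛(874), so β^3 = 874. Then (α + 26)^3 - 874 = 0, i.e. α is a root of g(x) = (x + 26)^3 - 874 = x^3 + 78x^2 + 2028x + 16702. Since g(x) = h(x + 26) where h(x) = x^3 - 874, and h is irreducible over Q (because 874 is not a perfect cube, so h has no rational root, and a monic cubic with no rational root is irreducible), g is also irreducible (irreducibility is preserved under the substitution x → x + 26). Hence m_α(x) = x^3 + 78x^2 + 2028x + 16702.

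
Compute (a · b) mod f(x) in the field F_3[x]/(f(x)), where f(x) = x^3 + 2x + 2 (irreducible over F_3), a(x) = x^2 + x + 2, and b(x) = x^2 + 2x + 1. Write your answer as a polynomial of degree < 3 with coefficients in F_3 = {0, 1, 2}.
a · b ≡ 2 (mod f(x))

Multiply in F_3[x]: a(x)·b(x) = (x^2 + x + 2)·(x^2 + 2x + 1) = x^4 + 2x^2 + 2x + 2. This has degree ≥ 3, so divide by f(x) over F_3: x^4 + 2x^2 + 2x + 2 = (x)·(x^3 + 2x + 2) + (2). Hence a·b ≡ 2 (mod f). (F_3[x]/(f) is a field with 3^3 = 27 elements since f is irreducible of degree 3.)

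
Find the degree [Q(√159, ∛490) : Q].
[Q(√159, ∛490) : Q] = 6

Let L = Q(√159, ∛490). Since Q(√159) ⊂ L and [Q(√159):Q] = 2, the tower law gives 2 | [L:Q]. Likewise Q(∛490) ⊂ L with [Q(∛490):Q] = 3 (because 490 is not a perfect cube), so 3 | [L:Q]. As gcd(2,3) = 1, [L:Q] is divisible by 6. Conversely L is generated over Q by √159 and ∛490, so [L:Q] ≤ 2·3 = 6. Therefore [Q(√159, ∛490) : Q] = 6.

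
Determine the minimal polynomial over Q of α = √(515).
m_α(x) = x^2 - 515

α satisfies α^2 - 515 = 0, so x^2 - 515 annihilates α. Since d = 515 is squarefree and ≠ 1, it is not a perfect square in Q, so x^2 - 515 has no rational root and is therefore irreducible over Q (a degree-2 polynomial over a field is irreducible iff it has no root). Hence m_α(x) = x^2 - 515.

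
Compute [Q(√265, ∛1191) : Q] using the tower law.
[Q(√265, ∛1191) : Q] = 6

Let L = Q(√265, ∛1191). Since Q(√265) ⊂ L and [Q(√265):Q] = 2, the tower law gives 2 | [L:Q]. Likewise Q(∛1191) ⊂ L with [Q(∛1191):Q] = 3 (because 1191 is not a perfect cube), so 3 | [L:Q]. As gcd(2,3) = 1, [L:Q] is divisible by 6. Conversely L is generated over Q by √265 and ∛1191, so [L:Q] ≤ 2·3 = 6. Therefore [Q(√265, ∛1191) : Q] = 6.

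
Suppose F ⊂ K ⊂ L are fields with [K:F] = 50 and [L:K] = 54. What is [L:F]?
[L:F] = 2700

The tower law says that for any tower of field extensions F ⊂ K ⊂ L with finite degrees, [L:F] = [L:K] · [K:F]. Here this gives [L:F] = 54 · 50 = 2700.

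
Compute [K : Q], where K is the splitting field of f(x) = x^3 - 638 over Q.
[K : Q] = 6

The roots of x^3 - 638 are ∛638, ω∛638, ω^2∛638 where ω = e^(2πi/3) is a primitive cube root of unity, so K = Q(∛638, ω). Now [Q(∛638):Q] = 3 (since 638 is not a perfect cube, x^3 - 638 is irreducible) and [Q(ω):Q] = 2. Both 2 and 3 divide [K:Q], and [K:Q] ≤ 3·2 = 6, so [K:Q] = 6. (Equivalently: Q(∛638) ⊂ R but ω ∉ R, so [K : Q(∛638)] = 2.)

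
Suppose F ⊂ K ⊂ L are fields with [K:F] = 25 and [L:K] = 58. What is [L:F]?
[L:F] = 1450

The tower law says that for any tower of field extensions F ⊂ K ⊂ L with finite degrees, [L:F] = [L:K] · [K:F]. Here this gives [L:F] = 58 · 25 = 1450.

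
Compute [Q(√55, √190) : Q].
[Q(√55, √190) : Q] = 4

[Q(√55):Q] = 2 (min poly x^2 - 55, irreducible since 55 is squarefree > 1). For the top step, suppose √190 ∈ Q(√55), say √190 = c + d√55 with c, d ∈ Q. Squaring: 190 = c^2 + 55d^2 + 2cd√55. Since √55 ∉ Q this forces 2cd = 0. If d = 0 then √190 = c ∈ Q, contradicting 190 squarefree > 1. If c = 0 then 190 = 55d^2, so 55·190 = (55d)^2 is a perfect square in Q — but 55·190 = 10450 is not a perfect square (since 55 and 190 are distinct squarefree integers). Contradiction. Hence √190 ∉ Q(√55), so x^2 - 190 stays irreducible over Q(√55) and [Q(√55, √190) : Q(√55)] = 2. By the tower law, [Q(√55, √190) : Q] = 2 · 2 = 4.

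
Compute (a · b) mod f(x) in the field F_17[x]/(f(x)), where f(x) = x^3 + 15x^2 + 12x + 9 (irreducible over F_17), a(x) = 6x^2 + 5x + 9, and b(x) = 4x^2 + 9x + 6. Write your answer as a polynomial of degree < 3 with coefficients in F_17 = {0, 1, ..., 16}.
a · b ≡ 5x^2 + 12x + 10 (mod f(x))

Multiply in F_17[x]: a(x)·b(x) = (6x^2 + 5x + 9)·(4x^2 + 9x + 6) = 7x^4 + 6x^3 + 15x^2 + 9x + 3. This has degree ≥ 3, so divide by f(x) over F_17: 7x^4 + 6x^3 + 15x^2 + 9x + 3 = (7x + 3)·(x^3 + 15x^2 + 12x + 9) + (5x^2 + 12x + 10). Hence a·b ≡ 5x^2 + 12x + 10 (mod f). (F_17[x]/(f) is a field with 17^3 = 4913 elements since f is irreducible of degree 3.)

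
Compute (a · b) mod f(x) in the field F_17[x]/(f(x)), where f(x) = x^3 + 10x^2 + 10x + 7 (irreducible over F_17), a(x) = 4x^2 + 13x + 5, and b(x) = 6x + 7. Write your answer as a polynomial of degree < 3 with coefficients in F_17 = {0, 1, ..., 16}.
a · b ≡ 2x^2 + 3 (mod f(x))

Multiply in F_17[x]: a(x)·b(x) = (4x^2 + 13x + 5)·(6x + 7) = 7x^3 + 4x^2 + 2x + 1. This has degree ≥ 3, so divide by f(x) over F_17: 7x^3 + 4x^2 + 2x + 1 = (7)·(x^3 + 10x^2 + 10x + 7) + (2x^2 + 3). Hence a·b ≡ 2x^2 + 3 (mod f). (F_17[x]/(f) is a field with 17^3 = 4913 elements since f is irreducible of degree 3.)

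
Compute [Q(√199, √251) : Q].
[Q(√199, √251) : Q] = 4

[Q(√199):Q] = 2 (min poly x^2 - 199, irreducible since 199 is squarefree > 1). For the top step, suppose √251 ∈ Q(√199), say √251 = c + d√199 with c, d ∈ Q. Squaring: 251 = c^2 + 199d^2 + 2cd√199. Since √199 ∉ Q this forces 2cd = 0. If d = 0 then √251 = c ∈ Q, contradicting 251 squarefree > 1. If c = 0 then 251 = 199d^2, so 199·251 = (199d)^2 is a perfect square in Q — but 199·251 = 49949 is not a perfect square (since 199 and 251 are distinct squarefree integers). Contradiction. Hence √251 ∉ Q(√199), so x^2 - 251 stays irreducible over Q(√199) and [Q(√199, √251) : Q(√199)] = 2. By the tower law, [Q(√199, √251) : Q] = 2 · 2 = 4.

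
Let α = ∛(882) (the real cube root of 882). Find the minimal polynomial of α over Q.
m_α(x) = x^3 - 882

α satisfies α^3 = 882, so x^3 - 882 annihilates α. By the rational root test, a rational root p/q (in lowest terms) of x^3 - 882 would satisfy p^3 = 882 q^3, forcing q = 1 and p^3 = 882; but 882 is not a perfect cube, contradiction. A monic cubic over Q with no rational root is irreducible (any nontrivial factorization would include a linear factor). Hence x^3 - 882 is the minimal polynomial of α, and in particular [Q(α):Q] = 3.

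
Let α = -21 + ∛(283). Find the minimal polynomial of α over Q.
m_α(x) = x^3 + 63x^2 + 1323x + 8978

Set β = α + 21 = ∛(283), so β^3 = 283. Then (α + 21)^3 - 283 = 0, i.e. α is a root of g(x) = (x + 21)^3 - 283 = x^3 + 63x^2 + 1323x + 8978. Since g(x) = h(x + 21) where h(x) = x^3 - 283, and h is irreducible over Q (because 283 is not a perfect cube, so h has no rational root, and a monic cubic with no rational root is irreducible), g is also irreducible (irreducibility is preserved under the substitution x → x + 21). Hence m_α(x) = x^3 + 63x^2 + 1323x + 8978.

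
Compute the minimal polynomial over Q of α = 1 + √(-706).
m_α(x) = x^2 - 2x + 707

From α - 1 = √(-706), squaring gives (α - 1)^2 = -706, i.e. α^2 - 2α + 1 = -706, so α^2 - 2α + 707 = 0. The discriminant of x^2 - 2x + 707 is (-2)^2 - 4·(707) = 4 - 2828 = -2824, and 4·(-706) is not a perfect square in Q since -706 is squarefree and ≠ 1. Hence x^2 - 2x + 707 is irreducible over Q and is the minimal polynomial of α.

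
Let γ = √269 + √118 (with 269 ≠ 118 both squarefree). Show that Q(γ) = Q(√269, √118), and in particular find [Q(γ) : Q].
[Q(γ) : Q] = 4 (equivalently, Q(γ) = Q(√269, √118))

Obviously Q(γ) ⊆ Q(√269, √118), and [Q(√269, √118):Q] = 4 (since 269, 118 are distinct squarefree integers > 1 with 31742 not a perfect square). To show equality we compute the minimal polynomial of γ. From γ = √269 + √118: γ^2 = 269 + 2√(31742) + 118 = 387 + 2√(31742), so γ^2 - 387 = 2√(31742); squaring, (γ^2 - 387)^2 = 4·31742, i.e. γ^4 - 774γ^2 + 149769 - 126968 = 0, i.e. γ^4 - 774γ^2 + 22801 = 0. So γ is a root of x^4 - 774x^2 + 22801. This polynomial is irreducible over Q: it has no rational root (each ±√269 ± √118 is irrational), and any factorization into two quadratics over Q would force √(31742) ∈ Q (pairing opposite roots) or √269, √118 ∈ Q (other pairings), all impossible. Hence [Q(γ):Q] = 4 = [Q(√269, √118):Q], so Q(γ) = Q(√269, √118).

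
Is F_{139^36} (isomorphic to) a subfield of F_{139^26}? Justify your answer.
No: F_{139^36} is not a subfield of F_{139^26}

F_{p^m} embeds in F_{p^n} iff m | n. Here 36 ∤ 26 (since 26 = 0·36 + 26 with remainder 26 ≠ 0), so F_{139^36} is not a subfield of F_{139^26}. Equivalently: if it were, the tower law would give 36 = [F_{139^36}:F_139] dividing [F_{139^26}:F_139] = 26, contradiction.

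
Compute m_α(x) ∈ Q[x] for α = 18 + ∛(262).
m_α(x) = x^3 - 54x^2 + 972x - 6094

Set β = α - 18 = ∛(262), so β^3 = 262. Then (α - 18)^3 - 262 = 0, i.e. α is a root of g(x) = (x - 18)^3 - 262 = x^3 - 54x^2 + 972x - 6094. Since g(x) = h(x - 18) where h(x) = x^3 - 262, and h is irreducible over Q (because 262 is not a perfect cube, so h has no rational root, and a monic cubic with no rational root is irreducible), g is also irreducible (irreducibility is preserved under the substitution x → x - 18). Hence m_α(x) = x^3 - 54x^2 + 972x - 6094.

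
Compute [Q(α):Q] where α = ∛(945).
[Q(α):Q] = 3

The minimal polynomial of α is x^3 - 945, irreducible over Q since 945 is not a perfect cube (so x^3 - 945 has no rational root). Hence [Q(α):Q] = deg(m_α) = 3.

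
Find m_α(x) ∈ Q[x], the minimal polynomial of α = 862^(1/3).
m_α(x) = x^3 - 862

α satisfies α^3 = 862, so x^3 - 862 annihilates α. By the rational root test, a rational root p/q (in lowest terms) of x^3 - 862 would satisfy p^3 = 862 q^3, forcing q = 1 and p^3 = 862; but 862 is not a perfect cube, contradiction. A monic cubic over Q with no rational root is irreducible (any nontrivial factorization would include a linear factor). Hence x^3 - 862 is the minimal polynomial of α, and in particular [Q(α):Q] = 3.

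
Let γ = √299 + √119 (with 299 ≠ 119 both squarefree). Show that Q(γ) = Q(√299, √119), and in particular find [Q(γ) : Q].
[Q(γ) : Q] = 4 (equivalently, Q(γ) = Q(√299, √119))

Obviously Q(γ) ⊆ Q(√299, √119), and [Q(√299, √119):Q] = 4 (since 299, 119 are distinct squarefree integers > 1 with 35581 not a perfect square). To show equality we compute the minimal polynomial of γ. From γ = √299 + √119: γ^2 = 299 + 2√(35581) + 119 = 418 + 2√(35581), so γ^2 - 418 = 2√(35581); squaring, (γ^2 - 418)^2 = 4·35581, i.e. γ^4 - 836γ^2 + 174724 - 142324 = 0, i.e. γ^4 - 836γ^2 + 32400 = 0. So γ is a root of x^4 - 836x^2 + 32400. This polynomial is irreducible over Q: it has no rational root (each ±√299 ± √119 is irrational), and any factorization into two quadratics over Q would force √(35581) ∈ Q (pairing opposite roots) or √299, √119 ∈ Q (other pairings), all impossible. Hence [Q(γ):Q] = 4 = [Q(√299, √119):Q], so Q(γ) = Q(√299, √119).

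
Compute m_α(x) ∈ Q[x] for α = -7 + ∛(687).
m_α(x) = x^3 + 21x^2 + 147x - 344

Set β = α + 7 = ∛(687), so β^3 = 687. Then (α + 7)^3 - 687 = 0, i.e. α is a root of g(x) = (x + 7)^3 - 687 = x^3 + 21x^2 + 147x - 344. Since g(x) = h(x + 7) where h(x) = x^3 - 687, and h is irreducible over Q (because 687 is not a perfect cube, so h has no rational root, and a monic cubic with no rational root is irreducible), g is also irreducible (irreducibility is preserved under the substitution x → x + 7). Hence m_α(x) = x^3 + 21x^2 + 147x - 344.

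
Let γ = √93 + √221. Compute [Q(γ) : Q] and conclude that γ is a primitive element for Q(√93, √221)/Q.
[Q(γ) : Q] = 4 (equivalently, Q(γ) = Q(√93, √221))

Obviously Q(γ) ⊆ Q(√93, √221), and [Q(√93, √221):Q] = 4 (since 93, 221 are distinct squarefree integers > 1 with 20553 not a perfect square). To show equality we compute the minimal polynomial of γ. From γ = √93 + √221: γ^2 = 93 + 2√(20553) + 221 = 314 + 2√(20553), so γ^2 - 314 = 2√(20553); squaring, (γ^2 - 314)^2 = 4·20553, i.e. γ^4 - 628γ^2 + 98596 - 82212 = 0, i.e. γ^4 - 628γ^2 + 16384 = 0. So γ is a root of x^4 - 628x^2 + 16384. This polynomial is irreducible over Q: it has no rational root (each ±√93 ± √221 is irrational), and any factorization into two quadratics over Q would force √(20553) ∈ Q (pairing opposite roots) or √93, √221 ∈ Q (other pairings), all impossible. Hence [Q(γ):Q] = 4 = [Q(√93, √221):Q], so Q(γ) = Q(√93, √221).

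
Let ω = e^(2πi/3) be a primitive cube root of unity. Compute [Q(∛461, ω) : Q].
[Q(∛461, ω) : Q] = 6

[Q(∛461):Q] = 3 (min poly x^3 - 461, irreducible since 461 is not a perfect cube). [Q(ω):Q] = 2 (min poly x^2 + x + 1). Since Q(∛461) ⊂ R and ω ∉ R, we have ω ∉ Q(∛461), so x^2 + x + 1 remains irreducible over Q(∛461) and [Q(∛461, ω) : Q(∛461)] = 2. By the tower law, [Q(∛461, ω) : Q] = 3 · 2 = 6. (In fact Q(∛461, ω) is the splitting field of x^3 - 461 over Q.)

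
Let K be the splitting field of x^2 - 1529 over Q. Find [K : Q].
[K : Q] = 2

f(x) = x^2 - 1529 factors as (x - √1529)(x + √1529). The splitting field is K = Q(√1529). Since 1529 is squarefree and > 1, it is not a perfect square, so x^2 - 1529 is irreducible over Q and [Q(√1529) : Q] = 2. Hence [K : Q] = 2.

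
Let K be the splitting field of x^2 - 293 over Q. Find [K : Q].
[K : Q] = 2

f(x) = x^2 - 293 factors as (x - √293)(x + √293). The splitting field is K = Q(√293). Since 293 is squarefree and > 1, it is not a perfect square, so x^2 - 293 is irreducible over Q and [Q(√293) : Q] = 2. Hence [K : Q] = 2.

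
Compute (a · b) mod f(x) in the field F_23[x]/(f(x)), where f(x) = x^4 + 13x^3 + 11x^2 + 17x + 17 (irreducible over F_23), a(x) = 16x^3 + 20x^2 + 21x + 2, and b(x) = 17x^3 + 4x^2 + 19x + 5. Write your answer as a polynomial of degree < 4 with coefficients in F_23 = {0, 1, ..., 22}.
a · b ≡ 21x^3 + 15x^2 + 12x + 18 (mod f(x))

Multiply in F_23[x]: a(x)·b(x) = (16x^3 + 20x^2 + 21x + 2)·(17x^3 + 4x^2 + 19x + 5) = 19x^6 + 13x^5 + 5x^4 + 3x^3 + x^2 + 5x + 10. This has degree ≥ 4, so divide by f(x) over F_23: 19x^6 + 13x^5 + 5x^4 + 3x^3 + x^2 + 5x + 10 = (19x^2 + 19x + 9)·(x^4 + 13x^3 + 11x^2 + 17x + 17) + (21x^3 + 15x^2 + 12x + 18). Hence a·b ≡ 21x^3 + 15x^2 + 12x + 18 (mod f). (F_23[x]/(f) is a field with 23^4 = 279841 elements since f is irreducible of degree 4.)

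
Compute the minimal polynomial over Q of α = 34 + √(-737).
m_α(x) = x^2 - 68x + 1893

From α - 34 = √(-737), squaring gives (α - 34)^2 = -737, i.e. α^2 - 68α + 1156 = -737, so α^2 - 68α + 1893 = 0. The discriminant of x^2 - 68x + 1893 is (-68)^2 - 4·(1893) = 4624 - 7572 = -2948, and 4·(-737) is not a perfect square in Q since -737 is squarefree and ≠ 1. Hence x^2 - 68x + 1893 is irreducible over Q and is the minimal polynomial of α.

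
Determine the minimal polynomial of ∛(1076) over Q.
m_α(x) = x^3 - 1076

α satisfies α^3 = 1076, so x^3 - 1076 annihilates α. By the rational root test, a rational root p/q (in lowest terms) of x^3 - 1076 would satisfy p^3 = 1076 q^3, forcing q = 1 and p^3 = 1076; but 1076 is not a perfect cube, contradiction. A monic cubic over Q with no rational root is irreducible (any nontrivial factorization would include a linear factor). Hence x^3 - 1076 is the minimal polynomial of α, and in particular [Q(α):Q] = 3.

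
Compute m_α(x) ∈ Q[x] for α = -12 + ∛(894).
m_α(x) = x^3 + 36x^2 + 432x + 834

Set β = α + 12 = ∛(894), so β^3 = 894. Then (α + 12)^3 - 894 = 0, i.e. α is a root of g(x) = (x + 12)^3 - 894 = x^3 + 36x^2 + 432x + 834. Since g(x) = h(x + 12) where h(x) = x^3 - 894, and h is irreducible over Q (because 894 is not a perfect cube, so h has no rational root, and a monic cubic with no rational root is irreducible), g is also irreducible (irreducibility is preserved under the substitution x → x + 12). Hence m_α(x) = x^3 + 36x^2 + 432x + 834.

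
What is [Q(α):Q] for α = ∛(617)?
[Q(α):Q] = 3

The minimal polynomial of α is x^3 - 617, irreducible over Q since 617 is not a perfect cube (so x^3 - 617 has no rational root). Hence [Q(α):Q] = deg(m_α) = 3.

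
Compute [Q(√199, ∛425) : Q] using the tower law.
[Q(√199, ∛425) : Q] = 6

Let L = Q(√199, ∛425). Since Q(√199) ⊂ L and [Q(√199):Q] = 2, the tower law gives 2 | [L:Q]. Likewise Q(∛425) ⊂ L with [Q(∛425):Q] = 3 (because 425 is not a perfect cube), so 3 | [L:Q]. As gcd(2,3) = 1, [L:Q] is divisible by 6. Conversely L is generated over Q by √199 and ∛425, so [L:Q] ≤ 2·3 = 6. Therefore [Q(√199, ∛425) : Q] = 6.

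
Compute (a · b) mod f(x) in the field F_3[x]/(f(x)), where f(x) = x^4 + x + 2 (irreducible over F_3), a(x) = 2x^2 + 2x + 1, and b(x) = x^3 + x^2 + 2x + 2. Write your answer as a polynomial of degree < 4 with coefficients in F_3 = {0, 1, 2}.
a · b ≡ x^3 + x^2 + x (mod f(x))

Multiply in F_3[x]: a(x)·b(x) = (2x^2 + 2x + 1)·(x^3 + x^2 + 2x + 2) = 2x^5 + x^4 + x^3 + 2. This has degree ≥ 4, so divide by f(x) over F_3: 2x^5 + x^4 + x^3 + 2 = (2x + 1)·(x^4 + x + 2) + (x^3 + x^2 + x). Hence a·b ≡ x^3 + x^2 + x (mod f). (F_3[x]/(f) is a field with 3^4 = 81 elements since f is irreducible of degree 4.)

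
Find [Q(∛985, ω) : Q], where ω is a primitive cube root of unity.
[Q(∛985, ω) : Q] = 6

[Q(∛985):Q] = 3 (min poly x^3 - 985, irreducible since 985 is not a perfect cube). [Q(ω):Q] = 2 (min poly x^2 + x + 1). Since Q(∛985) ⊂ R and ω ∉ R, we have ω ∉ Q(∛985), so x^2 + x + 1 remains irreducible over Q(∛985) and [Q(∛985, ω) : Q(∛985)] = 2. By the tower law, [Q(∛985, ω) : Q] = 3 · 2 = 6. (In fact Q(∛985, ω) is the splitting field of x^3 - 985 over Q.)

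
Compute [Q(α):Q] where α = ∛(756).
[Q(α):Q] = 3

The minimal polynomial of α is x^3 - 756, irreducible over Q since 756 is not a perfect cube (so x^3 - 756 has no rational root). Hence [Q(α):Q] = deg(m_α) = 3.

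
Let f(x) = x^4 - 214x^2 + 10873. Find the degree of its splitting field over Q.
[K : Q] = 4

Solving the quadratic in x^2: x^2 = (214 ± √(214^2 - 4·10873))/2 = (214 ± √2304)/2 = (214 ± 48)/2, giving x^2 = 131 or x^2 = 83. So f(x) = (x^2 - 131)(x^2 - 83) and the roots of f are ±√131, ±√83. Hence the splitting field is K = Q(√131, √83). Since 131 and 83 are distinct squarefree integers > 1, their product 10873 is not a perfect square, so √83 ∉ Q(√131). By the tower law [K:Q] = [Q(√131,√83):Q(√131)] · [Q(√131):Q] = 2 · 2 = 4.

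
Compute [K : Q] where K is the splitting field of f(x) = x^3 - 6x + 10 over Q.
[K : Q] = 6

By the rational root test, any rational root of the monic integer polynomial f(x) = x^3 - 6x + 10 must be an integer dividing the constant term 10, i.e. one of ±{1, 2, 5, 10}. Evaluating: f(1) = 5, f(-1) = 15, f(2) = 6, f(-2) = 14, f(5) = 105, f(-5) = -85, f(10) = 950, f(-10) = -930; none is 0, so f has no rational root and is therefore irreducible over Q (a cubic with no linear factor over a field is irreducible). For an irreducible cubic, the Galois group is A_3 or S_3 according as the discriminant disc(f) = -4a^3 - 27b^2 = -4·(-6)^3 - 27·(10)^2 = -1836 is or is not a square in Q. Here disc(f) = -1836 is not a perfect square in Q, so the Galois group of f over Q is not contained in A_3 and must be all of S_3. The splitting field has degree |S_3| = 6 over Q, so [K : Q] = 6.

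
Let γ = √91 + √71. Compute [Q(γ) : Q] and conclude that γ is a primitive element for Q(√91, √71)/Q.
[Q(γ) : Q] = 4 (equivalently, Q(γ) = Q(√91, √71))

Obviously Q(γ) ⊆ Q(√91, √71), and [Q(√91, √71):Q] = 4 (since 91, 71 are distinct squarefree integers > 1 with 6461 not a perfect square). To show equality we compute the minimal polynomial of γ. From γ = √91 + √71: γ^2 = 91 + 2√(6461) + 71 = 162 + 2√(6461), so γ^2 - 162 = 2√(6461); squaring, (γ^2 - 162)^2 = 4·6461, i.e. γ^4 - 324γ^2 + 26244 - 25844 = 0, i.e. γ^4 - 324γ^2 + 400 = 0. So γ is a root of x^4 - 324x^2 + 400. This polynomial is irreducible over Q: it has no rational root (each ±√91 ± √71 is irrational), and any factorization into two quadratics over Q would force √(6461) ∈ Q (pairing opposite roots) or √91, √71 ∈ Q (other pairings), all impossible. Hence [Q(γ):Q] = 4 = [Q(√91, √71):Q], so Q(γ) = Q(√91, √71).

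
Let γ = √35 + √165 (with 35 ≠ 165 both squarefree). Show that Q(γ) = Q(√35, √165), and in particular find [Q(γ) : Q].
[Q(γ) : Q] = 4 (equivalently, Q(γ) = Q(√35, √165))

Obviously Q(γ) ⊆ Q(√35, √165), and [Q(√35, √165):Q] = 4 (since 35, 165 are distinct squarefree integers > 1 with 5775 not a perfect square). To show equality we compute the minimal polynomial of γ. From γ = √35 + √165: γ^2 = 35 + 2√(5775) + 165 = 200 + 2√(5775), so γ^2 - 200 = 2√(5775); squaring, (γ^2 - 200)^2 = 4·5775, i.e. γ^4 - 400γ^2 + 40000 - 23100 = 0, i.e. γ^4 - 400γ^2 + 16900 = 0. So γ is a root of x^4 - 400x^2 + 16900. This polynomial is irreducible over Q: it has no rational root (each ±√35 ± √165 is irrational), and any factorization into two quadratics over Q would force √(5775) ∈ Q (pairing opposite roots) or √35, √165 ∈ Q (other pairings), all impossible. Hence [Q(γ):Q] = 4 = [Q(√35, √165):Q], so Q(γ) = Q(√35, √165).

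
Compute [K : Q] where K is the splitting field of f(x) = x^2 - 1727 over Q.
[K : Q] = 2

f(x) = x^2 - 1727 factors as (x - √1727)(x + √1727). The splitting field is K = Q(√1727). Since 1727 is squarefree and > 1, it is not a perfect square, so x^2 - 1727 is irreducible over Q and [Q(√1727) : Q] = 2. Hence [K : Q] = 2.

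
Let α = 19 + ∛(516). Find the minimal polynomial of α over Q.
m_α(x) = x^3 - 57x^2 + 1083x - 7375

Set β = α - 19 = ∛(516), so β^3 = 516. Then (α - 19)^3 - 516 = 0, i.e. α is a root of g(x) = (x - 19)^3 - 516 = x^3 - 57x^2 + 1083x - 7375. Since g(x) = h(x - 19) where h(x) = x^3 - 516, and h is irreducible over Q (because 516 is not a perfect cube, so h has no rational root, and a monic cubic with no rational root is irreducible), g is also irreducible (irreducibility is preserved under the substitution x → x - 19). Hence m_α(x) = x^3 - 57x^2 + 1083x - 7375.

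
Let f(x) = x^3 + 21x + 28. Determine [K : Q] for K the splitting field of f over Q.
[K : Q] = 6

By the rational root test, any rational root of the monic integer polynomial f(x) = x^3 + 21x + 28 must be an integer dividing the constant term 28, i.e. one of ±{1, 2, 4, 7, 14, 28}. Evaluating: f(1) = 50, f(-1) = 6, f(2) = 78, f(-2) = -22, f(4) = 176, f(-4) = -120, f(7) = 518, f(-7) = -462, f(14) = 3066, f(-14) = -3010, f(28) = 22568, f(-28) = -22512; none is 0, so f has no rational root and is therefore irreducible over Q (a cubic with no linear factor over a field is irreducible). For an irreducible cubic, the Galois group is A_3 or S_3 according as the discriminant disc(f) = -4a^3 - 27b^2 = -4·(21)^3 - 27·(28)^2 = -58212 is or is not a square in Q. Here disc(f) = -58212 is not a perfect square in Q, so the Galois group of f over Q is not contained in A_3 and must be all of S_3. The splitting field has degree |S_3| = 6 over Q, so [K : Q] = 6.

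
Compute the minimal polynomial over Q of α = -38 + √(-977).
m_α(x) = x^2 + 76x + 2421

From α + 38 = √(-977), squaring gives (α + 38)^2 = -977, i.e. α^2 + 76α + 1444 = -977, so α^2 + 76α + 2421 = 0. The discriminant of x^2 + 76x + 2421 is (76)^2 - 4·(2421) = 5776 - 9684 = -3908, and 4·(-977) is not a perfect square in Q since -977 is squarefree and ≠ 1. Hence x^2 + 76x + 2421 is irreducible over Q and is the minimal polynomial of α.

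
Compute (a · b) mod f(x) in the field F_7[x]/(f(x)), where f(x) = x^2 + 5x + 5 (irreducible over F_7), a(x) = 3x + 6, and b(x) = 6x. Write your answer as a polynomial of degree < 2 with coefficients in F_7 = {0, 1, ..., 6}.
a · b ≡ 2x + 1 (mod f(x))

Multiply in F_7[x]: a(x)·b(x) = (3x + 6)·(6x) = 4x^2 + x. This has degree ≥ 2, so divide by f(x) over F_7: 4x^2 + x = (4)·(x^2 + 5x + 5) + (2x + 1). Hence a·b ≡ 2x + 1 (mod f). (F_7[x]/(f) is a field with 7^2 = 49 elements since f is irreducible of degree 2.)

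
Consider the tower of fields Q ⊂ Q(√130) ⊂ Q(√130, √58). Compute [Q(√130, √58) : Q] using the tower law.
[Q(√130, √58) : Q] = 4

[Q(√130):Q] = 2 (min poly x^2 - 130, irreducible since 130 is squarefree > 1). For the top step, suppose √58 ∈ Q(√130), say √58 = c + d√130 with c, d ∈ Q. Squaring: 58 = c^2 + 130d^2 + 2cd√130. Since √130 ∉ Q this forces 2cd = 0. If d = 0 then √58 = c ∈ Q, contradicting 58 squarefree > 1. If c = 0 then 58 = 130d^2, so 130·58 = (130d)^2 is a perfect square in Q — but 130·58 = 7540 is not a perfect square (since 130 and 58 are distinct squarefree integers). Contradiction. Hence √58 ∉ Q(√130), so x^2 - 58 stays irreducible over Q(√130) and [Q(√130, √58) : Q(√130)] = 2. By the tower law, [Q(√130, √58) : Q] = 2 · 2 = 4.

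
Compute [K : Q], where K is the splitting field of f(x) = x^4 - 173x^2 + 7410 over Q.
[K : Q] = 4

Solving the quadratic in x^2: x^2 = (173 ± √(173^2 - 4·7410))/2 = (173 ± √289)/2 = (173 ± 17)/2, giving x^2 = 95 or x^2 = 78. So f(x) = (x^2 - 95)(x^2 - 78) and the roots of f are ±√95, ±√78. Hence the splitting field is K = Q(√95, √78). Since 95 and 78 are distinct squarefree integers > 1, their product 7410 is not a perfect square, so √78 ∉ Q(√95). By the tower law [K:Q] = [Q(√95,√78):Q(√95)] · [Q(√95):Q] = 2 · 2 = 4.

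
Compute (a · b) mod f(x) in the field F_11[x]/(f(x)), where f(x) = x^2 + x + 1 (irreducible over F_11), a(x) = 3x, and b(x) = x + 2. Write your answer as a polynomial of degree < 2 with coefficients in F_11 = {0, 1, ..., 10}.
a · b ≡ 3x + 8 (mod f(x))

Multiply in F_11[x]: a(x)·b(x) = (3x)·(x + 2) = 3x^2 + 6x. This has degree ≥ 2, so divide by f(x) over F_11: 3x^2 + 6x = (3)·(x^2 + x + 1) + (3x + 8). Hence a·b ≡ 3x + 8 (mod f). (F_11[x]/(f) is a field with 11^2 = 121 elements since f is irreducible of degree 2.)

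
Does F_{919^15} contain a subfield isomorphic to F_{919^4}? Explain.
No: F_{919^4} is not a subfield of F_{919^15}

F_{p^m} embeds in F_{p^n} iff m | n. Here 4 ∤ 15 (since 15 = 3·4 + 3 with remainder 3 ≠ 0), so F_{919^4} is not a subfield of F_{919^15}. Equivalently: if it were, the tower law would give 4 = [F_{919^4}:F_919] dividing [F_{919^15}:F_919] = 15, contradiction.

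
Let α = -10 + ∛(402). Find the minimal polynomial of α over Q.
m_α(x) = x^3 + 30x^2 + 300x + 598

Set β = α + 10 = ∛(402), so β^3 = 402. Then (α + 10)^3 - 402 = 0, i.e. α is a root of g(x) = (x + 10)^3 - 402 = x^3 + 30x^2 + 300x + 598. Since g(x) = h(x + 10) where h(x) = x^3 - 402, and h is irreducible over Q (because 402 is not a perfect cube, so h has no rational root, and a monic cubic with no rational root is irreducible), g is also irreducible (irreducibility is preserved under the substitution x → x + 10). Hence m_α(x) = x^3 + 30x^2 + 300x + 598.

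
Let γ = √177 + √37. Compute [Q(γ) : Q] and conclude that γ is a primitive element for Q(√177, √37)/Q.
[Q(γ) : Q] = 4 (equivalently, Q(γ) = Q(√177, √37))

Obviously Q(γ) ⊆ Q(√177, √37), and [Q(√177, √37):Q] = 4 (since 177, 37 are distinct squarefree integers > 1 with 6549 not a perfect square). To show equality we compute the minimal polynomial of γ. From γ = √177 + √37: γ^2 = 177 + 2√(6549) + 37 = 214 + 2√(6549), so γ^2 - 214 = 2√(6549); squaring, (γ^2 - 214)^2 = 4·6549, i.e. γ^4 - 428γ^2 + 45796 - 26196 = 0, i.e. γ^4 - 428γ^2 + 19600 = 0. So γ is a root of x^4 - 428x^2 + 19600. This polynomial is irreducible over Q: it has no rational root (each ±√177 ± √37 is irrational), and any factorization into two quadratics over Q would force √(6549) ∈ Q (pairing opposite roots) or √177, √37 ∈ Q (other pairings), all impossible. Hence [Q(γ):Q] = 4 = [Q(√177, √37):Q], so Q(γ) = Q(√177, √37).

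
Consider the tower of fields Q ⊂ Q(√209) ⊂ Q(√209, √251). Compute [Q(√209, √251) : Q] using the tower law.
[Q(√209, √251) : Q] = 4

[Q(√209):Q] = 2 (min poly x^2 - 209, irreducible since 209 is squarefree > 1). For the top step, suppose √251 ∈ Q(√209), say √251 = c + d√209 with c, d ∈ Q. Squaring: 251 = c^2 + 209d^2 + 2cd√209. Since √209 ∉ Q this forces 2cd = 0. If d = 0 then √251 = c ∈ Q, contradicting 251 squarefree > 1. If c = 0 then 251 = 209d^2, so 209·251 = (209d)^2 is a perfect square in Q — but 209·251 = 52459 is not a perfect square (since 209 and 251 are distinct squarefree integers). Contradiction. Hence √251 ∉ Q(√209), so x^2 - 251 stays irreducible over Q(√209) and [Q(√209, √251) : Q(√209)] = 2. By the tower law, [Q(√209, √251) : Q] = 2 · 2 = 4.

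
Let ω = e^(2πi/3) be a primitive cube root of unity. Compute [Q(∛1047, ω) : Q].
[Q(∛1047, ω) : Q] = 6

[Q(∛1047):Q] = 3 (min poly x^3 - 1047, irreducible since 1047 is not a perfect cube). [Q(ω):Q] = 2 (min poly x^2 + x + 1). Since Q(∛1047) ⊂ R and ω ∉ R, we have ω ∉ Q(∛1047), so x^2 + x + 1 remains irreducible over Q(∛1047) and [Q(∛1047, ω) : Q(∛1047)] = 2. By the tower law, [Q(∛1047, ω) : Q] = 3 · 2 = 6. (In fact Q(∛1047, ω) is the splitting field of x^3 - 1047 over Q.)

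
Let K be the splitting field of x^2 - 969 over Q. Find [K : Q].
[K : Q] = 2

f(x) = x^2 - 969 factors as (x - √969)(x + √969). The splitting field is K = Q(√969). Since 969 is squarefree and > 1, it is not a perfect square, so x^2 - 969 is irreducible over Q and [Q(√969) : Q] = 2. Hence [K : Q] = 2.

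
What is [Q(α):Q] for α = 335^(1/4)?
[Q(α):Q] = 4

α is a root of x^4 - 335. By Eisenstein's criterion at the prime p = 5 (which divides the constant term 335 but p^2 = 25 does not, since 335 is squarefree), x^4 - 335 is irreducible over Q. Hence [Q(α):Q] = 4.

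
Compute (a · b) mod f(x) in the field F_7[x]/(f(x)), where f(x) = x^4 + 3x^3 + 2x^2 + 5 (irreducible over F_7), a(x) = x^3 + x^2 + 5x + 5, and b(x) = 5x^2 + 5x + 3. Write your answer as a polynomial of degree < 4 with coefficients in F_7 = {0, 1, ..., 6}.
a · b ≡ 3x^3 + x + 5 (mod f(x))

Multiply in F_7[x]: a(x)·b(x) = (x^3 + x^2 + 5x + 5)·(5x^2 + 5x + 3) = 5x^5 + 3x^4 + 5x^3 + 4x^2 + 5x + 1. This has degree ≥ 4, so divide by f(x) over F_7: 5x^5 + 3x^4 + 5x^3 + 4x^2 + 5x + 1 = (5x + 2)·(x^4 + 3x^3 + 2x^2 + 5) + (3x^3 + x + 5). Hence a·b ≡ 3x^3 + x + 5 (mod f). (F_7[x]/(f) is a field with 7^4 = 2401 elements since f is irreducible of degree 4.)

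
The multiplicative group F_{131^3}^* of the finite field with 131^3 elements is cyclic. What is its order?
|F_{131^3}^*| = 2248090

F_{131^3} has 131^3 = 2248091 elements; its multiplicative group consists of all nonzero elements, so |F_{131^3}^*| = 2248091 - 1 = 2248090. (It is cyclic since any finite subgroup of the multiplicative group of a field is cyclic.)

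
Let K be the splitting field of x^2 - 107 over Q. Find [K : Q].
[K : Q] = 2

f(x) = x^2 - 107 factors as (x - √107)(x + √107). The splitting field is K = Q(√107). Since 107 is squarefree and > 1, it is not a perfect square, so x^2 - 107 is irreducible over Q and [Q(√107) : Q] = 2. Hence [K : Q] = 2.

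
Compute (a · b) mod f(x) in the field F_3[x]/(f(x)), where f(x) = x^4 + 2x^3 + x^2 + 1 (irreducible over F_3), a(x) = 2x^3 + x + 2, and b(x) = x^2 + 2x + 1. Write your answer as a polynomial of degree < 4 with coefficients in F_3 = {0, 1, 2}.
a · b ≡ x^3 + x^2 + 2 (mod f(x))

Multiply in F_3[x]: a(x)·b(x) = (2x^3 + x + 2)·(x^2 + 2x + 1) = 2x^5 + x^4 + x^2 + 2x + 2. This has degree ≥ 4, so divide by f(x) over F_3: 2x^5 + x^4 + x^2 + 2x + 2 = (2x)·(x^4 + 2x^3 + x^2 + 1) + (x^3 + x^2 + 2). Hence a·b ≡ x^3 + x^2 + 2 (mod f). (F_3[x]/(f) is a field with 3^4 = 81 elements since f is irreducible of degree 4.)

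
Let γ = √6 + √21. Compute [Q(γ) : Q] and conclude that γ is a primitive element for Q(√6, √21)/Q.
[Q(γ) : Q] = 4 (equivalently, Q(γ) = Q(√6, √21))

Obviously Q(γ) ⊆ Q(√6, √21), and [Q(√6, √21):Q] = 4 (since 6, 21 are distinct squarefree integers > 1 with 126 not a perfect square). To show equality we compute the minimal polynomial of γ. From γ = √6 + √21: γ^2 = 6 + 2√(126) + 21 = 27 + 2√(126), so γ^2 - 27 = 2√(126); squaring, (γ^2 - 27)^2 = 4·126, i.e. γ^4 - 54γ^2 + 729 - 504 = 0, i.e. γ^4 - 54γ^2 + 225 = 0. So γ is a root of x^4 - 54x^2 + 225. This polynomial is irreducible over Q: it has no rational root (each ±√6 ± √21 is irrational), and any factorization into two quadratics over Q would force √(126) ∈ Q (pairing opposite roots) or √6, √21 ∈ Q (other pairings), all impossible. Hence [Q(γ):Q] = 4 = [Q(√6, √21):Q], so Q(γ) = Q(√6, √21).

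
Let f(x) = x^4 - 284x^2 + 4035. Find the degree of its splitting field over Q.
[K : Q] = 4

Solving the quadratic in x^2: x^2 = (284 ± √(284^2 - 4·4035))/2 = (284 ± √64516)/2 = (284 ± 254)/2, giving x^2 = 269 or x^2 = 15. So f(x) = (x^2 - 269)(x^2 - 15) and the roots of f are ±√269, ±√15. Hence the splitting field is K = Q(√269, √15). Since 269 and 15 are distinct squarefree integers > 1, their product 4035 is not a perfect square, so √15 ∉ Q(√269). By the tower law [K:Q] = [Q(√269,√15):Q(√269)] · [Q(√269):Q] = 2 · 2 = 4.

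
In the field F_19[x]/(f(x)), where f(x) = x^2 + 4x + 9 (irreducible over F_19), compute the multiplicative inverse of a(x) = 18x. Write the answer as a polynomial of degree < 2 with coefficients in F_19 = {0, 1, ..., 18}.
a(x)^(-1) ≡ 17x + 11 (mod f(x))

Since f is irreducible over F_19, F_19[x]/(f) is a field and a(x) ≠ 0 has an inverse. Apply the extended Euclidean algorithm to f(x) and a(x) in F_19[x]: f(x) = (18x + 15)·a(x) + (9). The last nonzero remainder is the constant 9 = gcd(f, a) in F_19. Back-substituting through the division chain expresses 9 = s(x)·a(x) + t(x)·f(x) with s(x) ≡ x + 4 (mod f), so (x + 4)·a(x) ≡ 9 (mod f). Multiplying by 9^(-1) ≡ 17 in F_19 gives a(x)^(-1) ≡ 17·(x + 4) ≡ 17x + 11 (mod f). Check: (18x)·(17x + 11) = 2x^2 + 8x ≡ 1 (mod x^2 + 4x + 9).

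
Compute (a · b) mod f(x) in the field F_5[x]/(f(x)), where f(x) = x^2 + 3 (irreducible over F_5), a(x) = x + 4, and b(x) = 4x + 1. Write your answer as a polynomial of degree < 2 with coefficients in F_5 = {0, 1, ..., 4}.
a · b ≡ 2x + 2 (mod f(x))

Multiply in F_5[x]: a(x)·b(x) = (x + 4)·(4x + 1) = 4x^2 + 2x + 4. This has degree ≥ 2, so divide by f(x) over F_5: 4x^2 + 2x + 4 = (4)·(x^2 + 3) + (2x + 2). Hence a·b ≡ 2x + 2 (mod f). (F_5[x]/(f) is a field with 5^2 = 25 elements since f is irreducible of degree 2.)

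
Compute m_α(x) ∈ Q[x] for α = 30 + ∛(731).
m_α(x) = x^3 - 90x^2 + 2700x - 27731

Set β = α - 30 = ∛(731), so β^3 = 731. Then (α - 30)^3 - 731 = 0, i.e. α is a root of g(x) = (x - 30)^3 - 731 = x^3 - 90x^2 + 2700x - 27731. Since g(x) = h(x - 30) where h(x) = x^3 - 731, and h is irreducible over Q (because 731 is not a perfect cube, so h has no rational root, and a monic cubic with no rational root is irreducible), g is also irreducible (irreducibility is preserved under the substitution x → x - 30). Hence m_α(x) = x^3 - 90x^2 + 2700x - 27731.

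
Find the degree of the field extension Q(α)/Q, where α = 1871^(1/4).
[Q(α):Q] = 4

α is a root of x^4 - 1871. By Eisenstein's criterion at the prime p = 1871 (which divides the constant term 1871 but p^2 = 3500641 does not, since 1871 is squarefree), x^4 - 1871 is irreducible over Q. Hence [Q(α):Q] = 4.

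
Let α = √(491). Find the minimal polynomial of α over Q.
m_α(x) = x^2 - 491

α satisfies α^2 - 491 = 0, so x^2 - 491 annihilates α. Since d = 491 is squarefree and ≠ 1, it is not a perfect square in Q, so x^2 - 491 has no rational root and is therefore irreducible over Q (a degree-2 polynomial over a field is irreducible iff it has no root). Hence m_α(x) = x^2 - 491.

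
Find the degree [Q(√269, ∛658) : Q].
[Q(√269, ∛658) : Q] = 6

Let L = Q(√269, ∛658). Since Q(√269) ⊂ L and [Q(√269):Q] = 2, the tower law gives 2 | [L:Q]. Likewise Q(∛658) ⊂ L with [Q(∛658):Q] = 3 (because 658 is not a perfect cube), so 3 | [L:Q]. As gcd(2,3) = 1, [L:Q] is divisible by 6. Conversely L is generated over Q by √269 and ∛658, so [L:Q] ≤ 2·3 = 6. Therefore [Q(√269, ∛658) : Q] = 6.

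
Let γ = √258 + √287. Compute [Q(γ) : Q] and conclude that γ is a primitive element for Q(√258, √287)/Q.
[Q(γ) : Q] = 4 (equivalently, Q(γ) = Q(√258, √287))

Obviously Q(γ) ⊆ Q(√258, √287), and [Q(√258, √287):Q] = 4 (since 258, 287 are distinct squarefree integers > 1 with 74046 not a perfect square). To show equality we compute the minimal polynomial of γ. From γ = √258 + √287: γ^2 = 258 + 2√(74046) + 287 = 545 + 2√(74046), so γ^2 - 545 = 2√(74046); squaring, (γ^2 - 545)^2 = 4·74046, i.e. γ^4 - 1090γ^2 + 297025 - 296184 = 0, i.e. γ^4 - 1090γ^2 + 841 = 0. So γ is a root of x^4 - 1090x^2 + 841. This polynomial is irreducible over Q: it has no rational root (each ±√258 ± √287 is irrational), and any factorization into two quadratics over Q would force √(74046) ∈ Q (pairing opposite roots) or √258, √287 ∈ Q (other pairings), all impossible. Hence [Q(γ):Q] = 4 = [Q(√258, √287):Q], so Q(γ) = Q(√258, √287).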